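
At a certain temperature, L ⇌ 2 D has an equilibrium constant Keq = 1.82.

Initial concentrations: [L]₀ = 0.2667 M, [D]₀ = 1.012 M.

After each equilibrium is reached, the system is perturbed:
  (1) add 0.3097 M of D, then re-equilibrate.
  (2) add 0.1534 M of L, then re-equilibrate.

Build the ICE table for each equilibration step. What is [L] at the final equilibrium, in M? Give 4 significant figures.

Q₀ = 3.84 vs Keq = 1.82 ⇒ Q>K, reverse
Step 1:
                  L         D
  init       0.2667     1.012
  Δ         0.09841   -0.1968
  eq         0.3651    0.8152
  solve Keq expr → x = -0.09841; check Q = 1.82
Then add 0.3097 M of D.
Step 2:
                  L         D
  init       0.3651     1.125
  Δ          0.1016   -0.2032
  eq         0.4667    0.9217
  solve Keq expr → x = -0.1016; check Q = 1.82
Then add 0.1534 M of L.
Step 3:
                  L         D
  init       0.6201    0.9217
  Δ        -0.04896   0.09792
  eq         0.5712      1.02
  solve Keq expr → x = 0.04896; check Q = 1.82

[L]_eq = 0.5712 M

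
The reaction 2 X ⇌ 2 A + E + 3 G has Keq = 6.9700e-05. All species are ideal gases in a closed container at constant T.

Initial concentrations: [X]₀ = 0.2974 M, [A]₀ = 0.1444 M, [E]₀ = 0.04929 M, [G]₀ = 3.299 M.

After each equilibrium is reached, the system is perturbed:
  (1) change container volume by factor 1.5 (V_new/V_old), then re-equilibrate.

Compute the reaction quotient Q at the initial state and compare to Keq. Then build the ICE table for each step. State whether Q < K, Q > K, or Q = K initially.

Q₀ = 0.4172; Q > K (proceeds reverse)

Q₀ = 0.4172 vs Keq = 6.9700e-05 ⇒ Q>K, reverse
Step 1:
                    X           A           E           G
  init         0.2974      0.1444     0.04929       3.299
  Δ           0.09825    -0.09825    -0.04913     -0.1474
  eq           0.3957     0.04615  1.6367e-04       3.152
  solve Keq expr → x = -0.04913; check Q = 6.9700e-05
Then change container volume by factor 1.5 (V_new/V_old).
Step 2:
                    X           A           E           G
  init         0.2638     0.03076  1.0911e-04       2.101
  Δ       -8.2147e-04  8.2147e-04  4.1074e-04    0.001232
  eq           0.2629     0.03159  5.1985e-04       2.102
  solve Keq expr → x = 4.1074e-04; check Q = 6.9700e-05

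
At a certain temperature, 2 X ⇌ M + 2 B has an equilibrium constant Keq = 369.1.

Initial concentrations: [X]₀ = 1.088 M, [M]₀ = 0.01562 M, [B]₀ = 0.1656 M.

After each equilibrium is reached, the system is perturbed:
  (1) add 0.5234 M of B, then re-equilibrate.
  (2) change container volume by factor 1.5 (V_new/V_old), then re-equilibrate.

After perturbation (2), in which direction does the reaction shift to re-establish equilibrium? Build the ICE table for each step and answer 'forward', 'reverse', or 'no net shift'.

Direction: forward

Q₀ = 3.6186e-04 vs Keq = 369.1 ⇒ Q<K, forward
Step 1:
                  X         M         B
  I           1.088   0.01562    0.1656
  C          -1.042     0.521     1.042
  E         0.04604    0.5366     1.208
  solve Keq expr → x = 0.521; check Q = 369.1
Then add 0.5234 M of B.
Step 2:
                  X         M         B
  I         0.04604    0.5366     1.731
  C         0.01867 -0.009337  -0.01867
  E         0.06472    0.5273     1.712
  solve Keq expr → x = -0.009337; check Q = 369.1
Then change container volume by factor 1.5 (V_new/V_old).
Step 3:
                  X         M         B
  I         0.04314    0.3515     1.142
  C       -0.007497  0.003749  0.007497
  E         0.03565    0.3553     1.149
  solve Keq expr → x = 0.003749; check Q = 369.1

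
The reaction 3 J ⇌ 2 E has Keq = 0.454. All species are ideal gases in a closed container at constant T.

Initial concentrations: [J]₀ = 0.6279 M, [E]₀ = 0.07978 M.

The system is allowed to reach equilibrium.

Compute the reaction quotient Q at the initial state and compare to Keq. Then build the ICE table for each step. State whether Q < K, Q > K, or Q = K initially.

Q₀ = 0.02571; Q < K (proceeds forward)

Q₀ = 0.02571 vs Keq = 0.454 ⇒ Q<K, forward
Step 1:
                  J         E
  Initial    0.6279   0.07978
  Change    -0.1816    0.1211
  Equil      0.4463    0.2009
  solve Keq expr → x = 0.06055; check Q = 0.454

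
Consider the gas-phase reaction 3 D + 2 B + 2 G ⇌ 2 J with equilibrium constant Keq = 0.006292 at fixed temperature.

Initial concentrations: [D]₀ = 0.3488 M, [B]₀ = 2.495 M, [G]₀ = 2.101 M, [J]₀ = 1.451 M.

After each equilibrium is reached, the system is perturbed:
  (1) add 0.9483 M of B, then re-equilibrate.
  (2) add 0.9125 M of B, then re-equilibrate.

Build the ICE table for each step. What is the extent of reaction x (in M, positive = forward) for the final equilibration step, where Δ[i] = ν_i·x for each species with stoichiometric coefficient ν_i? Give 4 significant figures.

Q₀ = 1.806 vs Keq = 0.006292 ⇒ Q>K, reverse
Step 1:
                  D         B         G         J
  init       0.3488     2.495     2.101     1.451
  Δ          0.8659    0.5772    0.5772   -0.5772
  eq          1.215     3.072     2.678    0.8738
  solve Keq expr → x = -0.2886; check Q = 0.006292
Then add 0.9483 M of B.
Step 2:
                  D         B         G         J
  init        1.215     4.021     2.678    0.8738
  Δ         -0.1099  -0.07329  -0.07329   0.07329
  eq          1.105     3.947     2.605     0.947
  solve Keq expr → x = 0.03665; check Q = 0.006292
Then add 0.9125 M of B.
Step 3:
                  D         B         G         J
  init        1.105      4.86     2.605     0.947
  Δ        -0.08344  -0.05562  -0.05562   0.05562
  eq          1.021     4.804     2.549     1.003
  solve Keq expr → x = 0.02781; check Q = 0.006292

x = 0.02781 M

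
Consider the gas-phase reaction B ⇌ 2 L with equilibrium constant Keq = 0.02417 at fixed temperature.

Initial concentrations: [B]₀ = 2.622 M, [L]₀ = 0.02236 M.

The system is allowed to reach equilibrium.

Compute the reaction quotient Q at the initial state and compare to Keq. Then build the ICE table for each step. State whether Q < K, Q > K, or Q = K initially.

Q₀ = 1.9068e-04; Q < K (proceeds forward)

Q₀ = 1.9068e-04 vs Keq = 0.02417 ⇒ Q<K, forward
Step 1:
                   B          L
  Initial      2.622    0.02236
  Change      -0.112     0.2239
  Equil         2.51     0.2463
  solve Keq expr → x = 0.112; check Q = 0.02417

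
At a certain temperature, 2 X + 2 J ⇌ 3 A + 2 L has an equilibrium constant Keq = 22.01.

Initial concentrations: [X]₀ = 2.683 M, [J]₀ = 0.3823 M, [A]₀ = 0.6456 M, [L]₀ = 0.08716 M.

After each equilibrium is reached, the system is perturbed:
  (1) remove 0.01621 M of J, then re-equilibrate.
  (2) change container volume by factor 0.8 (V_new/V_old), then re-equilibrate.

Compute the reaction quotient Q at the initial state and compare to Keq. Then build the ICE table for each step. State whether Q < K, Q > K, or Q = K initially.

Q₀ = 0.001943; Q < K (proceeds forward)

Q₀ = 0.001943 vs Keq = 22.01 ⇒ Q<K, forward
Step 1:
                    X           J           A           L
  init          2.683      0.3823      0.6456     0.08716
  Δ           -0.3351     -0.3351      0.5027      0.3351
  eq            2.348     0.04717       1.148      0.4223
  solve Keq expr → x = 0.1676; check Q = 22.01
Then remove 0.01621 M of J.
Step 2:
                    X           J           A           L
  init          2.348     0.03096       1.148      0.4223
  Δ           0.01329     0.01329    -0.01994    -0.01329
  eq            2.361     0.04425       1.128       0.409
  solve Keq expr → x = -0.006645; check Q = 22.01
Then change container volume by factor 0.8 (V_new/V_old).
Step 3:
                    X           J           A           L
  init          2.951     0.05532        1.41      0.5112
  Δ           0.00527     0.00527   -0.007905    -0.00527
  eq            2.957     0.06059       1.403       0.506
  solve Keq expr → x = -0.002635; check Q = 22.01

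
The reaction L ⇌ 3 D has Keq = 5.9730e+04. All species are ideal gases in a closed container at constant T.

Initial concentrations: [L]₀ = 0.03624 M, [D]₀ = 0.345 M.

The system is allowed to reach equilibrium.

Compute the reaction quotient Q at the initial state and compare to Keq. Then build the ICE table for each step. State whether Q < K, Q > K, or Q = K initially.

Q₀ = 1.133 vs Keq = 5.9730e+04 ⇒ Q<K, forward
Step 1:
                  L         D
  Initial   0.03624     0.345
  Change   -0.03624    0.1087
  Equil   1.5637e-06    0.4537
  solve Keq expr → x = 0.03624; check Q = 5.9730e+04

Q₀ = 1.133; Q < K (proceeds forward)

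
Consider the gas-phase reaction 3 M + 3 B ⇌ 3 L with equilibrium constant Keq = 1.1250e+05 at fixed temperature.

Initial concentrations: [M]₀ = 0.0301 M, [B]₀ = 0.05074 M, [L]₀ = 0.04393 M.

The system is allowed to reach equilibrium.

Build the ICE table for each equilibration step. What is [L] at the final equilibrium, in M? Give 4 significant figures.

[L]_eq = 0.05042 M

Q₀ = 2.3798e+04 vs Keq = 1.1250e+05 ⇒ Q<K, forward
Step 1:
                  M         B         L
  init       0.0301   0.05074   0.04393
  Δ       -0.006493 -0.006493  0.006493
  eq        0.02361   0.04425   0.05042
  solve Keq expr → x = 0.002164; check Q = 1.1250e+05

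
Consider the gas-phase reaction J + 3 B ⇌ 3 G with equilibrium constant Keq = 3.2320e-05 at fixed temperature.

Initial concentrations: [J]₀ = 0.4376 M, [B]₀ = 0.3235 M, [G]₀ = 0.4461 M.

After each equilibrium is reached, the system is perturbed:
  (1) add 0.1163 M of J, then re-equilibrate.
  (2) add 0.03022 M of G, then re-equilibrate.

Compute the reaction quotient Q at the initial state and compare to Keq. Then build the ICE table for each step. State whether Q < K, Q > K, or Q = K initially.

Q₀ = 5.992; Q > K (proceeds reverse)

Q₀ = 5.992 vs Keq = 3.2320e-05 ⇒ Q>K, reverse
Step 1:
                    J           B           G
  I            0.4376      0.3235      0.4461
  C            0.1421      0.4262     -0.4262
  E            0.5797      0.7497     0.01991
  solve Keq expr → x = -0.1421; check Q = 3.2320e-05
Then add 0.1163 M of J.
Step 2:
                    J           B           G
  I             0.696      0.7497     0.01991
  C       -4.0433e-04   -0.001213    0.001213
  E            0.6956      0.7485     0.02112
  solve Keq expr → x = 4.0433e-04; check Q = 3.2320e-05
Then add 0.03022 M of G.
Step 3:
                    J           B           G
  I            0.6956      0.7485     0.05134
  C          0.009764     0.02929    -0.02929
  E            0.7053      0.7778     0.02205
  solve Keq expr → x = -0.009764; check Q = 3.2320e-05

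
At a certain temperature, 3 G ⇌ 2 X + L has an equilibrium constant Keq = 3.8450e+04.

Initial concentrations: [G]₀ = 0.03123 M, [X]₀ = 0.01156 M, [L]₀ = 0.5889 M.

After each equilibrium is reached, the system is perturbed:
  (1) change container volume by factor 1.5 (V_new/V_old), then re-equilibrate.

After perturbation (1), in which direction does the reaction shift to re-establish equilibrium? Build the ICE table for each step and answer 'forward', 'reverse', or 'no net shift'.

Direction: no net shift

Q₀ = 2.584 vs Keq = 3.8450e+04 ⇒ Q<K, forward
Step 1:
                  G         X         L
  init      0.03123   0.01156    0.5889
  Δ        -0.02878   0.01919  0.009593
  eq        0.00245   0.03075    0.5985
  solve Keq expr → x = 0.009593; check Q = 3.8450e+04
Then change container volume by factor 1.5 (V_new/V_old).
Step 2:
                  G         X         L
  init     0.001634    0.0205     0.399
  Δ               0         0         0
  eq       0.001634    0.0205     0.399
  solve Keq expr → x = 0; check Q = 3.8450e+04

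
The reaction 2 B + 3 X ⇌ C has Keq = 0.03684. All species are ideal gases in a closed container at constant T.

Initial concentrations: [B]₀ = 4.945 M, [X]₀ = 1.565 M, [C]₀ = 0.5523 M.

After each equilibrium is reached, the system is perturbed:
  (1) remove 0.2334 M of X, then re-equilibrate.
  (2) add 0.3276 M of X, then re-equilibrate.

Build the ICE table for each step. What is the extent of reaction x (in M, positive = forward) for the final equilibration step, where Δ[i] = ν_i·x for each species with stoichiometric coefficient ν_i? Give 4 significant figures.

x = 0.08778 M

Q₀ = 0.005892 vs Keq = 0.03684 ⇒ Q<K, forward
Step 1:
                    B           X           C
  init          4.945       1.565      0.5523
  Δ           -0.3833      -0.575      0.1917
  eq            4.562        0.99       0.744
  solve Keq expr → x = 0.1917; check Q = 0.03684
Then remove 0.2334 M of X.
Step 2:
                    B           X           C
  init          4.562      0.7566       0.744
  Δ            0.1251      0.1877    -0.06255
  eq            4.687      0.9443      0.6814
  solve Keq expr → x = -0.06255; check Q = 0.03684
Then add 0.3276 M of X.
Step 3:
                    B           X           C
  init          4.687       1.272      0.6814
  Δ           -0.1756     -0.2633     0.08778
  eq            4.511       1.009      0.7692
  solve Keq expr → x = 0.08778; check Q = 0.03684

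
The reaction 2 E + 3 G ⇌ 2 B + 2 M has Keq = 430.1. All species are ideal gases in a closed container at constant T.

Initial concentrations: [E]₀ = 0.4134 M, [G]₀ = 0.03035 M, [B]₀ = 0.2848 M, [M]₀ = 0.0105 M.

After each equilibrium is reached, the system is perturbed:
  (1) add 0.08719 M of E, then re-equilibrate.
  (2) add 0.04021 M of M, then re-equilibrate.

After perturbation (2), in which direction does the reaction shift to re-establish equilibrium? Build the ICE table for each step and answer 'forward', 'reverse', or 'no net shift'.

Q₀ = 1.872 vs Keq = 430.1 ⇒ Q<K, forward
Step 1:
                  E         G         B         M
  Initial    0.4134   0.03035    0.2848    0.0105
  Change   -0.01408  -0.02112   0.01408   0.01408
  Equil      0.3993  0.009232    0.2989   0.02458
  solve Keq expr → x = 0.007039; check Q = 430.1
Then add 0.08719 M of E.
Step 2:
                  E         G         B         M
  Initial    0.4865  0.009232    0.2989   0.02458
  Change  -6.5145e-04 -9.7718e-04 6.5145e-04 6.5145e-04
  Equil      0.4859  0.008255    0.2995   0.02523
  solve Keq expr → x = 3.2573e-04; check Q = 430.1
Then add 0.04021 M of M.
Step 3:
                  E         G         B         M
  Initial    0.4859  0.008255    0.2995   0.06544
  Change   0.004276  0.006414 -0.004276 -0.004276
  Equil      0.4901   0.01467    0.2953   0.06116
  solve Keq expr → x = -0.002138; check Q = 430.1

Direction: reverse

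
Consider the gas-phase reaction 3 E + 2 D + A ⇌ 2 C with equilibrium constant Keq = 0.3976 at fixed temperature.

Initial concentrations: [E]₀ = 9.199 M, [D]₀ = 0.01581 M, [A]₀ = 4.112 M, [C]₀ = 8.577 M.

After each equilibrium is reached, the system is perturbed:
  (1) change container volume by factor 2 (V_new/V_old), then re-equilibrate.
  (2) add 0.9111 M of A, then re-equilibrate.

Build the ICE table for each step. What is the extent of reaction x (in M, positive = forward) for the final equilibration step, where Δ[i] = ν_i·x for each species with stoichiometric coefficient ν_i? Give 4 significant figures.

x = 0.02285 M

Q₀ = 91.95 vs Keq = 0.3976 ⇒ Q>K, reverse
Step 1:
                  E         D         A         C
  init        9.199   0.01581     4.112     8.577
  Δ          0.3073    0.2049    0.1024   -0.2049
  eq          9.506    0.2207     4.214     8.372
  solve Keq expr → x = -0.1024; check Q = 0.3976
Then change container volume by factor 2 (V_new/V_old).
Step 2:
                  E         D         A         C
  init        4.753    0.1103     2.107     4.186
  Δ          0.3744    0.2496    0.1248   -0.2496
  eq          5.127    0.3599     2.232     3.937
  solve Keq expr → x = -0.1248; check Q = 0.3976
Then add 0.9111 M of A.
Step 3:
                  E         D         A         C
  init        5.127    0.3599     3.143     3.937
  Δ        -0.06854   -0.0457  -0.02285    0.0457
  eq          5.059    0.3142      3.12     3.982
  solve Keq expr → x = 0.02285; check Q = 0.3976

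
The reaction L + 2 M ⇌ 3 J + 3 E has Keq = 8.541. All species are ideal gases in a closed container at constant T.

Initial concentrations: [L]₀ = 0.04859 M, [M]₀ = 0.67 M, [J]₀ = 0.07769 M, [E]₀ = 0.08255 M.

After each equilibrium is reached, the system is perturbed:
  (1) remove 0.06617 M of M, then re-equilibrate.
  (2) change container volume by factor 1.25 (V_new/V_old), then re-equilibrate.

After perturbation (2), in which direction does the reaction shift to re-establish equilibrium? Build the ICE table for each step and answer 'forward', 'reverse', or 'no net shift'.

Q₀ = 1.2093e-05 vs Keq = 8.541 ⇒ Q<K, forward
Step 1:
                   L          M          J          E
  Initial    0.04859       0.67    0.07769    0.08255
  Change    -0.04854   -0.09709     0.1456     0.1456
  Equil   4.7196e-05     0.5729     0.2233     0.2282
  solve Keq expr → x = 0.04854; check Q = 8.541
Then remove 0.06617 M of M.
Step 2:
                   L          M          J          E
  Initial 4.7196e-05     0.5067     0.2233     0.2282
  Change  1.3061e-05 2.6123e-05 -3.9184e-05 -3.9184e-05
  Equil   6.0258e-05     0.5068     0.2233     0.2281
  solve Keq expr → x = -1.3061e-05; check Q = 8.541
Then change container volume by factor 1.25 (V_new/V_old).
Step 3:
                   L          M          J          E
  Initial 4.8206e-05     0.4054     0.1786     0.1825
  Change  -2.3461e-05 -4.6922e-05 7.0383e-05 7.0383e-05
  Equil   2.4745e-05     0.4054     0.1787     0.1826
  solve Keq expr → x = 2.3461e-05; check Q = 8.541

Direction: forward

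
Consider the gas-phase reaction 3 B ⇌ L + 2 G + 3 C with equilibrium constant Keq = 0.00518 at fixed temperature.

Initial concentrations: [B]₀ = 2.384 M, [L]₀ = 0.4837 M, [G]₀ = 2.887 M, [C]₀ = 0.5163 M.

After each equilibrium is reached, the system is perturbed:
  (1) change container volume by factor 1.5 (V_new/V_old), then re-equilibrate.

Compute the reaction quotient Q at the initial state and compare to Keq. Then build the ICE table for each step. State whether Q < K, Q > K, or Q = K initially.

Q₀ = 0.04095 vs Keq = 0.00518 ⇒ Q>K, reverse
Step 1:
                  B         L         G         C
  I           2.384    0.4837     2.887    0.5163
  C          0.2094  -0.06979   -0.1396   -0.2094
  E           2.593    0.4139     2.747    0.3069
  solve Keq expr → x = -0.06979; check Q = 0.00518
Then change container volume by factor 1.5 (V_new/V_old).
Step 2:
                  B         L         G         C
  I           1.729    0.2759     1.832    0.2046
  C        -0.07541   0.02514   0.05028   0.07541
  E           1.653    0.3011     1.882      0.28
  solve Keq expr → x = 0.02514; check Q = 0.00518

Q₀ = 0.04095; Q > K (proceeds reverse)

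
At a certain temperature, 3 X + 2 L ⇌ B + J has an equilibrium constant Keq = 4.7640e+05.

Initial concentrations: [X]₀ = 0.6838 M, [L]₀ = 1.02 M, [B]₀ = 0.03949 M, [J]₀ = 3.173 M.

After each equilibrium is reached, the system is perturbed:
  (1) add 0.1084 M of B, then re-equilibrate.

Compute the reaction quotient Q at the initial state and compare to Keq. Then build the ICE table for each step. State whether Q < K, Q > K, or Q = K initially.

Q₀ = 0.3767; Q < K (proceeds forward)

Q₀ = 0.3767 vs Keq = 4.7640e+05 ⇒ Q<K, forward
Step 1:
                    X           L           B           J
  I            0.6838        1.02     0.03949       3.173
  C            -0.666      -0.444       0.222       0.222
  E           0.01778       0.576      0.2615       3.395
  solve Keq expr → x = 0.222; check Q = 4.7640e+05
Then add 0.1084 M of B.
Step 2:
                    X           L           B           J
  I           0.01778       0.576      0.3699       3.395
  C          0.002132    0.001421 -7.1050e-04 -7.1050e-04
  E           0.01991      0.5774      0.3692       3.394
  solve Keq expr → x = -7.1050e-04; check Q = 4.7640e+05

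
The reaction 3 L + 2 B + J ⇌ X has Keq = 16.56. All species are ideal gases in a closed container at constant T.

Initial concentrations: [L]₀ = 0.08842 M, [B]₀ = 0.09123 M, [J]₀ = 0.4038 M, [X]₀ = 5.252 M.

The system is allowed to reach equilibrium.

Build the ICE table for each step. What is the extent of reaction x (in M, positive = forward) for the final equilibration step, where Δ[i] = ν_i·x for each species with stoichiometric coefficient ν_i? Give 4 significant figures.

Q₀ = 2.2606e+06 vs Keq = 16.56 ⇒ Q>K, reverse
Step 1:
                    L           B           J           X
  init        0.08842     0.09123      0.4038       5.252
  Δ            0.8851      0.5901       0.295      -0.295
  eq           0.9736      0.6813      0.6988       4.957
  solve Keq expr → x = -0.295; check Q = 16.56

x = -0.295 M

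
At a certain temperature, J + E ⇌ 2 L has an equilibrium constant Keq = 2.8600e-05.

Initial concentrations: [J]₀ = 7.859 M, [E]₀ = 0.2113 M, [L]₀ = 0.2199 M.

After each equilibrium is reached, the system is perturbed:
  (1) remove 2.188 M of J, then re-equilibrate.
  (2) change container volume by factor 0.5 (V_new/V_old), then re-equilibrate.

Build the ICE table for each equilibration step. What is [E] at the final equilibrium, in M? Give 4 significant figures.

Q₀ = 0.02912 vs Keq = 2.8600e-05 ⇒ Q>K, reverse
Step 1:
                    J           E           L
  init          7.859      0.2113      0.2199
  Δ            0.1057      0.1057     -0.2114
  eq            7.965       0.317    0.008498
  solve Keq expr → x = -0.1057; check Q = 2.8600e-05
Then remove 2.188 M of J.
Step 2:
                    J           E           L
  init          5.777       0.317    0.008498
  Δ        6.2659e-04  6.2659e-04   -0.001253
  eq            5.777      0.3176    0.007244
  solve Keq expr → x = -6.2659e-04; check Q = 2.8600e-05
Then change container volume by factor 0.5 (V_new/V_old).
Step 3:
                    J           E           L
  init          11.55      0.6353     0.01449
  Δ                 0           0           0
  eq            11.55      0.6353     0.01449
  solve Keq expr → x = 0; check Q = 2.8600e-05

[E]_eq = 0.6353 M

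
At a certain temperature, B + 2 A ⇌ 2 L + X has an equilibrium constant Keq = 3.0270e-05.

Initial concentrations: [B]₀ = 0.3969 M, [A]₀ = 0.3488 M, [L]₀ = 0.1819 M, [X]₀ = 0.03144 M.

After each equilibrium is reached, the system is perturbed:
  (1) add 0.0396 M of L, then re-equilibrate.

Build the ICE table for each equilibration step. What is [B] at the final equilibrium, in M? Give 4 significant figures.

Q₀ = 0.02154 vs Keq = 3.0270e-05 ⇒ Q>K, reverse
Step 1:
                    B           A           L           X
  init         0.3969      0.3488      0.1819     0.03144
  Δ           0.03129     0.06257    -0.06257    -0.03129
  eq           0.4282      0.4114      0.1193  1.5404e-04
  solve Keq expr → x = -0.03129; check Q = 3.0270e-05
Then add 0.0396 M of L.
Step 2:
                    B           A           L           X
  init         0.4282      0.4114      0.1589  1.5404e-04
  Δ        6.6983e-05  1.3397e-04 -1.3397e-04 -6.6983e-05
  eq           0.4283      0.4115      0.1588  8.7055e-05
  solve Keq expr → x = -6.6983e-05; check Q = 3.0270e-05

[B]_eq = 0.4283 M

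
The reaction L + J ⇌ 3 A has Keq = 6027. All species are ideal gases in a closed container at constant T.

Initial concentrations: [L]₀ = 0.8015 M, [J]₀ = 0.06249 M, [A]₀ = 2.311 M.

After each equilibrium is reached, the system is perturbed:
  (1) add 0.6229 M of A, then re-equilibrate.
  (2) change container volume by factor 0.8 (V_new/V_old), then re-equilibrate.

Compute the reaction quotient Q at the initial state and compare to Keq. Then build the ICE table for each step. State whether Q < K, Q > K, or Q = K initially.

Q₀ = 246.4; Q < K (proceeds forward)

Q₀ = 246.4 vs Keq = 6027 ⇒ Q<K, forward
Step 1:
                    L           J           A
  Initial      0.8015     0.06249       2.311
  Change     -0.05905    -0.05905      0.1771
  Equil        0.7425    0.003442       2.488
  solve Keq expr → x = 0.05905; check Q = 6027
Then add 0.6229 M of A.
Step 2:
                    L           J           A
  Initial      0.7425    0.003442       3.111
  Change     0.003196    0.003196   -0.009588
  Equil        0.7456    0.006638       3.101
  solve Keq expr → x = -0.003196; check Q = 6027
Then change container volume by factor 0.8 (V_new/V_old).
Step 3:
                    L           J           A
  Initial      0.9321    0.008298       3.877
  Change     0.002004    0.002004   -0.006012
  Equil        0.9341      0.0103       3.871
  solve Keq expr → x = -0.002004; check Q = 6027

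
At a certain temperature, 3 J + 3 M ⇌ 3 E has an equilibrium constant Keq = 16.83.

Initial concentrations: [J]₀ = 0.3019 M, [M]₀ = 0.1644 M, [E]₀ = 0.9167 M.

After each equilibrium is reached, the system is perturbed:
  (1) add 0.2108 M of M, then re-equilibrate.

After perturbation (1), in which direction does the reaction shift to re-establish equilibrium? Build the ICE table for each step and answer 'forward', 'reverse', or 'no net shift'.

Q₀ = 6301 vs Keq = 16.83 ⇒ Q>K, reverse
Step 1:
                   J          M          E
  I           0.3019     0.1644     0.9167
  C           0.2728     0.2728    -0.2728
  E           0.5747     0.4372     0.6439
  solve Keq expr → x = -0.09093; check Q = 16.83
Then add 0.2108 M of M.
Step 2:
                   J          M          E
  I           0.5747      0.648     0.6439
  C         -0.07898   -0.07898    0.07898
  E           0.4957      0.569     0.7229
  solve Keq expr → x = 0.02633; check Q = 16.83

Direction: forward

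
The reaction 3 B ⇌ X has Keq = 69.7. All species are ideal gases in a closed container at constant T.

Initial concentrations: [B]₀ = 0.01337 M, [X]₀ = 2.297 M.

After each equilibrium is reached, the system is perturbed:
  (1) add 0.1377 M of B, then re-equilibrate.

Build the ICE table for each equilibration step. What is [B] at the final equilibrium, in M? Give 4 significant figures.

[B]_eq = 0.318 M

Q₀ = 9.6110e+05 vs Keq = 69.7 ⇒ Q>K, reverse
Step 1:
                  B         X
  Initial   0.01337     2.297
  Change     0.3025   -0.1008
  Equil      0.3158     2.196
  solve Keq expr → x = -0.1008; check Q = 69.7
Then add 0.1377 M of B.
Step 2:
                  B         X
  Initial    0.4535     2.196
  Change    -0.1355   0.04518
  Equil       0.318     2.241
  solve Keq expr → x = 0.04518; check Q = 69.7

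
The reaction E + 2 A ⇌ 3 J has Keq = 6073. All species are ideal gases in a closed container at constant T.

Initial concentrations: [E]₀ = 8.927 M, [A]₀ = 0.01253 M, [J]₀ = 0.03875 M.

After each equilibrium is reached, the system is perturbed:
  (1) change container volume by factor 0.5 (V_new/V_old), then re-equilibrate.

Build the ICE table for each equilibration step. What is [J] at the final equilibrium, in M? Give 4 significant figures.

Q₀ = 0.04152 vs Keq = 6073 ⇒ Q<K, forward
Step 1:
                   E          A          J
  init         8.927    0.01253    0.03875
  Δ        -0.006235   -0.01247    0.01871
  eq           8.921 5.9170e-05    0.05746
  solve Keq expr → x = 0.006235; check Q = 6073
Then change container volume by factor 0.5 (V_new/V_old).
Step 2:
                   E          A          J
  init         17.84 1.1834e-04     0.1149
  Δ                0          0          0
  eq           17.84 1.1834e-04     0.1149
  solve Keq expr → x = 0; check Q = 6073

[J]_eq = 0.1149 M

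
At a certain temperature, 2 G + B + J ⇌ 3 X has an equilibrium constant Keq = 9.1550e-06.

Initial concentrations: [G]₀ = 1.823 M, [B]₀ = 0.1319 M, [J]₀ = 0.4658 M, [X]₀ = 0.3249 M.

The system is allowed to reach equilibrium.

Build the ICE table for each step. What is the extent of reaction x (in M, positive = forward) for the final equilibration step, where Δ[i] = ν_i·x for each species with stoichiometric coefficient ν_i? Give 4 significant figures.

x = -0.1026 M

Q₀ = 0.168 vs Keq = 9.1550e-06 ⇒ Q>K, reverse
Step 1:
                  G         B         J         X
  I           1.823    0.1319    0.4658    0.3249
  C          0.2052    0.1026    0.1026   -0.3078
  E           2.028    0.2345    0.5684   0.01712
  solve Keq expr → x = -0.1026; check Q = 9.1550e-06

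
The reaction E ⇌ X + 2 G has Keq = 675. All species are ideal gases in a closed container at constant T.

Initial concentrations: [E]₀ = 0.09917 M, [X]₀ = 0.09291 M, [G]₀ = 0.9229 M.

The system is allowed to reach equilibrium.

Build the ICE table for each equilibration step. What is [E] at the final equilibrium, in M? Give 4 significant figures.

Q₀ = 0.798 vs Keq = 675 ⇒ Q<K, forward
Step 1:
                  E         X         G
  Initial   0.09917   0.09291    0.9229
  Change   -0.09881   0.09881    0.1976
  Equil   3.5663e-04    0.1917     1.121
  solve Keq expr → x = 0.09881; check Q = 675

[E]_eq = 3.5663e-04 M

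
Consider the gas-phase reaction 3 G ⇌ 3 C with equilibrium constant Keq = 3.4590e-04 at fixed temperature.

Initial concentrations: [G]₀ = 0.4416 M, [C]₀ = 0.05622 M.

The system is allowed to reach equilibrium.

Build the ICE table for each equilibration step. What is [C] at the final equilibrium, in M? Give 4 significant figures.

Q₀ = 0.002063 vs Keq = 3.4590e-04 ⇒ Q>K, reverse
Step 1:
                    G           C
  I            0.4416     0.05622
  C           0.02357    -0.02357
  E            0.4652     0.03265
  solve Keq expr → x = -0.007856; check Q = 3.4590e-04

[C]_eq = 0.03265 M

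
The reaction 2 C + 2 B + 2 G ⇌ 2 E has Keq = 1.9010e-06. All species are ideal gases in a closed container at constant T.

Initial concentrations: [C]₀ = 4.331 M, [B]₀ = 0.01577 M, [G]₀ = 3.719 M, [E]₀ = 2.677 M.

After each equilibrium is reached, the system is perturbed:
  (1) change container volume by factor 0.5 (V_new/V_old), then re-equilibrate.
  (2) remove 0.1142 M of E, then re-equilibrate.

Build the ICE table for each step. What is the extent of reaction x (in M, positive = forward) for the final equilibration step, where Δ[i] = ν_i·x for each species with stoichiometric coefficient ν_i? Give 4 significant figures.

x = 0.04191 M

Q₀ = 111.1 vs Keq = 1.9010e-06 ⇒ Q>K, reverse
Step 1:
                  C         B         G         E
  init        4.331   0.01577     3.719     2.677
  Δ           2.527     2.527     2.527    -2.527
  eq          6.858     2.543     6.246    0.1502
  solve Keq expr → x = -1.263; check Q = 1.9010e-06
Then change container volume by factor 0.5 (V_new/V_old).
Step 2:
                  C         B         G         E
  init        13.72     5.085     12.49    0.3003
  Δ         -0.6469   -0.6469   -0.6469    0.6469
  eq          13.07     4.438     11.84    0.9473
  solve Keq expr → x = 0.3235; check Q = 1.9010e-06
Then remove 0.1142 M of E.
Step 3:
                  C         B         G         E
  init        13.07     4.438     11.84    0.8331
  Δ        -0.08382  -0.08382  -0.08382   0.08382
  eq          12.98     4.354     11.76    0.9169
  solve Keq expr → x = 0.04191; check Q = 1.9010e-06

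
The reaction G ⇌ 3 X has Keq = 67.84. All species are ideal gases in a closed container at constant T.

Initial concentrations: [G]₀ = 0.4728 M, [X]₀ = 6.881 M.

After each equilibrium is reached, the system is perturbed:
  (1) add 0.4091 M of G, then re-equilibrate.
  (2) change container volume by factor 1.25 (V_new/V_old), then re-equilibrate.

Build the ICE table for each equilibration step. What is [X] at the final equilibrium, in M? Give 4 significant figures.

[X]_eq = 4.243 M

Q₀ = 689.1 vs Keq = 67.84 ⇒ Q>K, reverse
Step 1:
                   G          X
  I           0.4728      6.881
  C           0.8147     -2.444
  E            1.288      4.437
  solve Keq expr → x = -0.8147; check Q = 67.84
Then add 0.4091 M of G.
Step 2:
                   G          X
  I            1.697      4.437
  C          -0.1075     0.3225
  E            1.589      4.759
  solve Keq expr → x = 0.1075; check Q = 67.84
Then change container volume by factor 1.25 (V_new/V_old).
Step 3:
                   G          X
  I            1.271      3.807
  C          -0.1452     0.4356
  E            1.126      4.243
  solve Keq expr → x = 0.1452; check Q = 67.84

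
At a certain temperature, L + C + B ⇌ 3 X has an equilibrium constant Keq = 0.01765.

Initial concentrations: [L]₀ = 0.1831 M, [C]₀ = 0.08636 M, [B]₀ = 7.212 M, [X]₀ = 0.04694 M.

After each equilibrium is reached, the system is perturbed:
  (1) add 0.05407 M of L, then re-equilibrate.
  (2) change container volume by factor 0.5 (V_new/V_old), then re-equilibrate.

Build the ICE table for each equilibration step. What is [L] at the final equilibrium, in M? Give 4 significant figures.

[L]_eq = 0.4263 M

Q₀ = 9.0693e-04 vs Keq = 0.01765 ⇒ Q<K, forward
Step 1:
                   L          C          B          X
  init        0.1831    0.08636      7.212    0.04694
  Δ         -0.02111   -0.02111   -0.02111    0.06334
  eq           0.162    0.06525      7.191     0.1103
  solve Keq expr → x = 0.02111; check Q = 0.01765
Then add 0.05407 M of L.
Step 2:
                   L          C          B          X
  init        0.2161    0.06525      7.191     0.1103
  Δ        -0.002909  -0.002909  -0.002909   0.008727
  eq          0.2131    0.06234      7.188      0.119
  solve Keq expr → x = 0.002909; check Q = 0.01765
Then change container volume by factor 0.5 (V_new/V_old).
Step 3:
                   L          C          B          X
  init        0.4263     0.1247      14.38      0.238
  Δ                0          0          0          0
  eq          0.4263     0.1247      14.38      0.238
  solve Keq expr → x = 0; check Q = 0.01765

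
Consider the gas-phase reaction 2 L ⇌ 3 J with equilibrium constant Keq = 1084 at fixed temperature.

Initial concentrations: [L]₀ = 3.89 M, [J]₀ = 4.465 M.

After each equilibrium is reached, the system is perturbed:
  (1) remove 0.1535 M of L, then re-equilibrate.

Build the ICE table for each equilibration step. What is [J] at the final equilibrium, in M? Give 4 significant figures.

Q₀ = 5.883 vs Keq = 1084 ⇒ Q<K, forward
Step 1:
                    L           J
  init           3.89       4.465
  Δ            -3.062       4.593
  eq            0.828       9.058
  solve Keq expr → x = 1.531; check Q = 1084
Then remove 0.1535 M of L.
Step 2:
                    L           J
  init         0.6745       9.058
  Δ            0.1274     -0.1911
  eq           0.8019       8.867
  solve Keq expr → x = -0.06371; check Q = 1084

[J]_eq = 8.867 M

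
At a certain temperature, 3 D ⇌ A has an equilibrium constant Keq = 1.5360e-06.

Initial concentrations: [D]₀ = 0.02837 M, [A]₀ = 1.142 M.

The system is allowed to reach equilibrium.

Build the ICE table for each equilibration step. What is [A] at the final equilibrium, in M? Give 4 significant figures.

[A]_eq = 6.3303e-05 M

Q₀ = 5.0014e+04 vs Keq = 1.5360e-06 ⇒ Q>K, reverse
Step 1:
                    D           A
  init        0.02837       1.142
  Δ             3.426      -1.142
  eq            3.454  6.3303e-05
  solve Keq expr → x = -1.142; check Q = 1.5360e-06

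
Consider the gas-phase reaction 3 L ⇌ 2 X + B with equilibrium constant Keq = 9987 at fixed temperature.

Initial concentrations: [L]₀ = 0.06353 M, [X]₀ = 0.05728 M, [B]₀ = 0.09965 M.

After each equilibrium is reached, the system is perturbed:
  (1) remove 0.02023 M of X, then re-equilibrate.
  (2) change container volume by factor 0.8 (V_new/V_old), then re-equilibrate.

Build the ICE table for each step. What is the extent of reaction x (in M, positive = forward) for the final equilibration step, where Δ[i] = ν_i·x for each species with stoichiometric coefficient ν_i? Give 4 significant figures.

x = 0 M

Q₀ = 1.275 vs Keq = 9987 ⇒ Q<K, forward
Step 1:
                  L         X         B
  init      0.06353   0.05728   0.09965
  Δ        -0.05872   0.03915   0.01957
  eq       0.004806   0.09643    0.1192
  solve Keq expr → x = 0.01957; check Q = 9987
Then remove 0.02023 M of X.
Step 2:
                  L         X         B
  init     0.004806    0.0762    0.1192
  Δ       -6.7931e-04 4.5287e-04 2.2644e-04
  eq       0.004127   0.07665    0.1195
  solve Keq expr → x = 2.2644e-04; check Q = 9987
Then change container volume by factor 0.8 (V_new/V_old).
Step 3:
                  L         X         B
  init     0.005158   0.09582    0.1493
  Δ               0         0         0
  eq       0.005158   0.09582    0.1493
  solve Keq expr → x = 0; check Q = 9987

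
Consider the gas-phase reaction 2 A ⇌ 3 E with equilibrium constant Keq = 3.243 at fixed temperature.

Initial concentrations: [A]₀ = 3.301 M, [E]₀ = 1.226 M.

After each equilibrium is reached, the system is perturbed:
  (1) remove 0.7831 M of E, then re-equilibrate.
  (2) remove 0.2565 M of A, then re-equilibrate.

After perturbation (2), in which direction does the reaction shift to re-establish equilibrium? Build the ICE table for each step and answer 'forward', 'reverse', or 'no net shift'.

Q₀ = 0.1691 vs Keq = 3.243 ⇒ Q<K, forward
Step 1:
                    A           E
  Initial       3.301       1.226
  Change      -0.9349       1.402
  Equil         2.366       2.628
  solve Keq expr → x = 0.4674; check Q = 3.243
Then remove 0.7831 M of E.
Step 2:
                    A           E
  Initial       2.366       1.845
  Change      -0.3465      0.5198
  Equil          2.02       2.365
  solve Keq expr → x = 0.1733; check Q = 3.243
Then remove 0.2565 M of A.
Step 3:
                    A           E
  Initial       1.763       2.365
  Change      0.08863     -0.1329
  Equil         1.852       2.232
  solve Keq expr → x = -0.04431; check Q = 3.243

Direction: reverse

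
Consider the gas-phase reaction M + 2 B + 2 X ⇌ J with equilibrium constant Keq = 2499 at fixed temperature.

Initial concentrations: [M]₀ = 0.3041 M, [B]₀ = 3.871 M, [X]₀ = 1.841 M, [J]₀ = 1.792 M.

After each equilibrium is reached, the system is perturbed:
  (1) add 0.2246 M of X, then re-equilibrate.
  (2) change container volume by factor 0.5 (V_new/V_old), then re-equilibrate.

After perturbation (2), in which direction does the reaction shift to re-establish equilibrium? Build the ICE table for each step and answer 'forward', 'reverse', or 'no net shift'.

Q₀ = 0.116 vs Keq = 2499 ⇒ Q<K, forward
Step 1:
                   M          B          X          J
  init        0.3041      3.871      1.841      1.792
  Δ           -0.304    -0.6081    -0.6081      0.304
  eq      5.1828e-05      3.263      1.233      2.096
  solve Keq expr → x = 0.304; check Q = 2499
Then add 0.2246 M of X.
Step 2:
                   M          B          X          J
  init    5.1828e-05      3.263      1.458      2.096
  Δ       -1.4740e-05 -2.9481e-05 -2.9481e-05 1.4740e-05
  eq      3.7088e-05      3.263      1.457      2.096
  solve Keq expr → x = 1.4740e-05; check Q = 2499
Then change container volume by factor 0.5 (V_new/V_old).
Step 3:
                   M          B          X          J
  init    7.4176e-05      6.526      2.915      4.192
  Δ       -6.9540e-05 -1.3908e-04 -1.3908e-04 6.9540e-05
  eq      4.6367e-06      6.526      2.915      4.192
  solve Keq expr → x = 6.9540e-05; check Q = 2499

Direction: forward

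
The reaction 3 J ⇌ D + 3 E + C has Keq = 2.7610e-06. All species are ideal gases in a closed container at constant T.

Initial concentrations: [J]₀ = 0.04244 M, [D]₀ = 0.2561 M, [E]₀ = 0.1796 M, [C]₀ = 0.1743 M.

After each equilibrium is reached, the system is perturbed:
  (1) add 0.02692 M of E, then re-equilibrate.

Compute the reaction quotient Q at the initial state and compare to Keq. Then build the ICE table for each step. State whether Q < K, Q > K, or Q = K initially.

Q₀ = 3.383; Q > K (proceeds reverse)

Q₀ = 3.383 vs Keq = 2.7610e-06 ⇒ Q>K, reverse
Step 1:
                  J         D         E         C
  Initial   0.04244    0.2561    0.1796    0.1743
  Change     0.1692  -0.05641   -0.1692  -0.05641
  Equil      0.2117    0.1997   0.01036    0.1179
  solve Keq expr → x = -0.05641; check Q = 2.7610e-06
Then add 0.02692 M of E.
Step 2:
                  J         D         E         C
  Initial    0.2117    0.1997   0.03728    0.1179
  Change    0.02522 -0.008408  -0.02522 -0.008408
  Equil      0.2369    0.1913   0.01206    0.1095
  solve Keq expr → x = -0.008408; check Q = 2.7610e-06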